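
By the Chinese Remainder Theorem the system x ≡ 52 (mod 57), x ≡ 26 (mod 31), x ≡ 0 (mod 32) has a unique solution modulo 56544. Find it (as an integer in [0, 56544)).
The moduli 57, 31, 32 are pairwise coprime, so by the CRT there is a unique solution mod 57·31·32 = 56544.
Solve by successive substitution. Start with x ≡ 52 (mod 57).
  Combine with x ≡ 26 (mod 31): write x = 52 + 57·t and require 52 + 57·t ≡ 26 (mod 31), i.e. 57·t ≡ 26 − 52 ≡ 5 (mod 31). Since 57^(−1) ≡ 6 (mod 31) (57 ≡ 26 (mod 31)), t ≡ 6·5 ≡ 30 (mod 31). So x ≡ 52 + 57·30 = 1762 (mod 1767).
  Combine with x ≡ 0 (mod 32): write x = 1762 + 1767·t and require 1762 + 1767·t ≡ 0 (mod 32), i.e. 1767·t ≡ 0 − 1762 ≡ 30 (mod 32). Since 1767^(−1) ≡ 23 (mod 32) (1767 ≡ 7 (mod 32)), t ≡ 23·30 ≡ 18 (mod 32). So x ≡ 1762 + 1767·18 = 33568 (mod 56544).
Unique solution in [0, 56544): x = 33568.

Final answer: x ≡ 33568 (mod 56544); the representative in [0, 56544) is 33568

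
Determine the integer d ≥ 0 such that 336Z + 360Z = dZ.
(336, 360) = (24); d = 24

In the PID Z, (a, b) is generated by gcd(a, b). Compute gcd(360, 336) with the extended Euclidean algorithm, tracking rows (r, s, t) with s·360 + t·336 = r:
  row A: (360, 1, 0)   [1·360 + 0·336 = 360]
  row B: (336, 0, 1)   [0·360 + 1·336 = 336]
  360 = 1·336 + 24   → row C = row A − 1·row B = (24, 1, −1)   [check: 1·360 − 1·336 = 24]
  336 = 14·24 + 0   → remainder 0, stop. gcd = 24 (last nonzero row C).
So gcd(336, 360) = 24, with Bézout identity 1·360 − 1·336 = 24. Containment (⊇): the Bézout identity exhibits 24 as an element of (336, 360), giving (24) ⊆ (336, 360). Containment (⊆): since 24 | 336 and 24 | 360 (336 = 24·14, 360 = 24·15), every Z-linear combination of 336 and 360 is divisible by 24, so (336, 360) ⊆ (24). Therefore (336, 360) = (24), d = 24.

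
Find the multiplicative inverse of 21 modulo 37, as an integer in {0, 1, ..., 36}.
21^(−1) ≡ 30 (mod 37)

Apply the extended Euclidean algorithm to (37, 21), tracking rows (r, s, t) with s·37 + t·21 = r. Each division r_prev = q·r_cur + r_new produces the new row as (previous row) − q·(current row):
  row A: (37, 1, 0)   [1·37 + 0·21 = 37]
  row B: (21, 0, 1)   [0·37 + 1·21 = 21]
  37 = 1·21 + 16   → row C = row A − 1·row B = (16, 1, −1)   [check: 1·37 − 1·21 = 16]
  21 = 1·16 + 5   → row D = row B − 1·row C = (5, −1, 2)   [check: −1·37 + 2·21 = 5]
  16 = 3·5 + 1   → row E = row C − 3·row D = (1, 4, −7)   [check: 4·37 − 7·21 = 1]
  5 = 5·1 + 0   → remainder 0, stop. gcd = 1 (last nonzero row E).
The gcd is 1, so 21 is invertible mod 37. The last nonzero row gives 4·37 − 7·21 = 1, so t = −7. So 21^(−1) ≡ −7 ≡ 30 (mod 37). Verify: 21 · 30 = 630 ≡ 1 (mod 37). ✓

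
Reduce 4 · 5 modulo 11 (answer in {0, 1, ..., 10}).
9

Both factors are already reduced mod 11. 4 · 5 = 20. Dividing by 11: 20 = 1·11 + 9. So (4 · 5) mod 11 = 9.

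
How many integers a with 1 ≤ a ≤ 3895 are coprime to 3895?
The number of a ∈ {1, ..., 3895} with gcd(a, 3895) = 1 is by definition Euler's totient φ(3895). φ is multiplicative, with φ(p^e) = p^e − p^(e−1). Factorise 3895 = 5 · 19 · 41. Then
  φ(3895) = (5 − 1) · (19 − 1) · (41 − 1) = 4 · 18 · 40 = 2880.
So there are 2880 such integers.

Final answer: 2880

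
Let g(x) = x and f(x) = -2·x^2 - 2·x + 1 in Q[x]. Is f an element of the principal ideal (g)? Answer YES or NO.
In Q[x] the ideal (g) consists of all multiples of g, so f ∈ (g) iff g | f, i.e. iff the remainder of f on division by g is 0. Divide f by g (g is monic, so eliminate the leading term of the running remainder at each step):
  leading term -2·x^2: subtract (-2·x)·g(x) = -2·x^2, leaving 1 - 2·x
  leading term -2·x: subtract (-2)·g(x) = -2·x, leaving 1
The remainder r(x) = 1 ≠ 0 (and deg r < deg g), so g ∤ f, i.e. f ∉ (g).

Final answer: NO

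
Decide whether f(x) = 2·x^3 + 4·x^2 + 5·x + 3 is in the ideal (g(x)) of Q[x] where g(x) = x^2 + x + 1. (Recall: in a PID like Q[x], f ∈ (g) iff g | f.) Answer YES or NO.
NO

In Q[x] the ideal (g) consists of all multiples of g, so f ∈ (g) iff g | f, i.e. iff the remainder of f on division by g is 0. Divide f by g (g is monic, so eliminate the leading term of the running remainder at each step):
  leading term 2·x^3: subtract (2·x)·g(x) = 2·x^3 + 2·x^2 + 2·x, leaving 2·x^2 + 3·x + 3
  leading term 2·x^2: subtract (2)·g(x) = 2·x^2 + 2·x + 2, leaving x + 1
The remainder r(x) = x + 1 ≠ 0 (and deg r < deg g), so g ∤ f, i.e. f ∉ (g).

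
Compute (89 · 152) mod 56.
Reduce the factors first: 89 ≡ 33, 152 ≡ 40 (mod 56), so 89 · 152 ≡ 33 · 40 (mod 56). 33 · 40 = 1320. Dividing by 56: 1320 = 23·56 + 32. So (89 · 152) mod 56 = 32.

Final answer: 32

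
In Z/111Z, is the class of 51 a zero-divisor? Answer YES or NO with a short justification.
gcd(51, 111) = 3 > 1, so 51 is not a unit in Z/111Z. In Z/nZ every nonzero non-unit is a zero-divisor: explicitly, take b = 111/gcd = 37 ≠ 0 (mod 111); then 51·37 = 1887 = 17·111, i.e. 51·37 ≡ 0 (mod 111). So 51 is a zero-divisor.

Final answer: YES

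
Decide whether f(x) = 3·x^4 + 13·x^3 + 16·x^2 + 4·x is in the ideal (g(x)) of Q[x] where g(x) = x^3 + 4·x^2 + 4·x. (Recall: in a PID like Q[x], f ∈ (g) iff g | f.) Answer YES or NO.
YES

In Q[x] the ideal (g) consists of all multiples of g, so f ∈ (g) iff g | f, i.e. iff the remainder of f on division by g is 0. Divide f by g (g is monic, so eliminate the leading term of the running remainder at each step):
  leading term 3·x^4: subtract (3·x)·g(x) = 3·x^4 + 12·x^3 + 12·x^2, leaving x^3 + 4·x^2 + 4·x
  leading term x^3: subtract (1)·g(x) = x^3 + 4·x^2 + 4·x, leaving 0
The remainder is 0, so f(x) = g(x) · h(x) with h(x) = 3·x + 1. Hence g | f, i.e. f ∈ (g).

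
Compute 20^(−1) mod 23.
20^(−1) ≡ 15 (mod 23)

Apply the extended Euclidean algorithm to (23, 20), tracking rows (r, s, t) with s·23 + t·20 = r. Each division r_prev = q·r_cur + r_new produces the new row as (previous row) − q·(current row):
  row A: (23, 1, 0)   [1·23 + 0·20 = 23]
  row B: (20, 0, 1)   [0·23 + 1·20 = 20]
  23 = 1·20 + 3   → row C = row A − 1·row B = (3, 1, −1)   [check: 1·23 − 1·20 = 3]
  20 = 6·3 + 2   → row D = row B − 6·row C = (2, −6, 7)   [check: −6·23 + 7·20 = 2]
  3 = 1·2 + 1   → row E = row C − 1·row D = (1, 7, −8)   [check: 7·23 − 8·20 = 1]
  2 = 2·1 + 0   → remainder 0, stop. gcd = 1 (last nonzero row E).
The gcd is 1, so 20 is invertible mod 23. The last nonzero row gives 7·23 − 8·20 = 1, so t = −8. So 20^(−1) ≡ −8 ≡ 15 (mod 23). Verify: 20 · 15 = 300 ≡ 1 (mod 23). ✓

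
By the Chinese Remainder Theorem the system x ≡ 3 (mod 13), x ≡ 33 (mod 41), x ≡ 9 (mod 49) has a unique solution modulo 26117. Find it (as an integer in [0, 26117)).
The moduli 13, 41, 49 are pairwise coprime, so by the CRT there is a unique solution mod 13·41·49 = 26117.
Solve by successive substitution. Start with x ≡ 3 (mod 13).
  Combine with x ≡ 33 (mod 41): write x = 3 + 13·t and require 3 + 13·t ≡ 33 (mod 41), i.e. 13·t ≡ 33 − 3 ≡ 30 (mod 41). Since 13^(−1) ≡ 19 (mod 41), t ≡ 19·30 ≡ 37 (mod 41). So x ≡ 3 + 13·37 = 484 (mod 533).
  Combine with x ≡ 9 (mod 49): write x = 484 + 533·t and require 484 + 533·t ≡ 9 (mod 49), i.e. 533·t ≡ 9 − 484 ≡ 15 (mod 49). Since 533^(−1) ≡ 8 (mod 49) (533 ≡ 43 (mod 49)), t ≡ 8·15 ≡ 22 (mod 49). So x ≡ 484 + 533·22 = 12210 (mod 26117).
Unique solution in [0, 26117): x = 12210.

Final answer: x ≡ 12210 (mod 26117); the representative in [0, 26117) is 12210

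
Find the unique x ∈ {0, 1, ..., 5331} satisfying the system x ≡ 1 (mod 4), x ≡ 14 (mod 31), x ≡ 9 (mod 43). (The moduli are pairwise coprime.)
x ≡ 4137 (mod 5332); the representative in [0, 5332) is 4137

The moduli 4, 31, 43 are pairwise coprime, so by the CRT there is a unique solution mod 4·31·43 = 5332.
Solve by successive substitution. Start with x ≡ 1 (mod 4).
  Combine with x ≡ 14 (mod 31): write x = 1 + 4·t and require 1 + 4·t ≡ 14 (mod 31), i.e. 4·t ≡ 14 − 1 ≡ 13 (mod 31). Since 4^(−1) ≡ 8 (mod 31), t ≡ 8·13 ≡ 11 (mod 31). So x ≡ 1 + 4·11 = 45 (mod 124).
  Combine with x ≡ 9 (mod 43): write x = 45 + 124·t and require 45 + 124·t ≡ 9 (mod 43), i.e. 124·t ≡ 9 − 45 ≡ 7 (mod 43). Since 124^(−1) ≡ 17 (mod 43) (124 ≡ 38 (mod 43)), t ≡ 17·7 ≡ 33 (mod 43). So x ≡ 45 + 124·33 = 4137 (mod 5332).
Unique solution in [0, 5332): x = 4137.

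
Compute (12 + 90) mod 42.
Reduce the summands first: 90 ≡ 6 (mod 42), so 12 + 90 ≡ 12 + 6 (mod 42). 12 + 6 = 18; 18 = 0·42 + 18, so (12 + 90) mod 42 = 18.

Final answer: 18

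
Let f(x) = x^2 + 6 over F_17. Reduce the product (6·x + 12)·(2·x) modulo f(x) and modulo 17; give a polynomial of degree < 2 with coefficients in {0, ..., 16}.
a · b ≡ 7·x + 13 (mod f(x))

Multiply as integer polynomials: a · b = 12·x^2 + 24·x. Reducing coefficients mod 17: a · b ≡ 12·x^2 + 7·x. Now divide by f(x) = x^2 + 6 in F_17[x], eliminating the leading term at each step:
  leading term 12·x^2: subtract (12)·f(x) = 12·x^2 + 4, leaving 7·x + 13 (coefficients mod 17)
The degree is now < 2, so this is the remainder. Hence a · b ≡ 7·x + 13 in F_17[x]/(f).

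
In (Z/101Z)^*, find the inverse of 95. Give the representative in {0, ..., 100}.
Apply the extended Euclidean algorithm to (101, 95), tracking rows (r, s, t) with s·101 + t·95 = r. Each division r_prev = q·r_cur + r_new produces the new row as (previous row) − q·(current row):
  row A: (101, 1, 0)   [1·101 + 0·95 = 101]
  row B: (95, 0, 1)   [0·101 + 1·95 = 95]
  101 = 1·95 + 6   → row C = row A − 1·row B = (6, 1, −1)   [check: 1·101 − 1·95 = 6]
  95 = 15·6 + 5   → row D = row B − 15·row C = (5, −15, 16)   [check: −15·101 + 16·95 = 5]
  6 = 1·5 + 1   → row E = row C − 1·row D = (1, 16, −17)   [check: 16·101 − 17·95 = 1]
  5 = 5·1 + 0   → remainder 0, stop. gcd = 1 (last nonzero row E).
The gcd is 1, so 95 is invertible mod 101. The last nonzero row gives 16·101 − 17·95 = 1, so t = −17. So 95^(−1) ≡ −17 ≡ 84 (mod 101). Verify: 95 · 84 = 7980 ≡ 1 (mod 101). ✓

Final answer: 95^(−1) ≡ 84 (mod 101)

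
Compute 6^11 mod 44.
Use repeated squaring. Binary(11) = 1011. Walk through the bits of the exponent 11 left-to-right: at each bit after the leading one, square the running value, then multiply by 6 if the bit is 1 (always reducing mod 44):
  bit 1 = 1 (leading): start with 6.
  bit 2 = 0: square 6^2 = 36 (mod 44).
  bit 3 = 1: square 36^2 = 1296 ≡ 20; bit is 1, so multiply 20·6 = 120 ≡ 32 (mod 44).
  bit 4 = 1: square 32^2 = 1024 ≡ 12; bit is 1, so multiply 12·6 = 72 ≡ 28 (mod 44).
Final value: 6^11 ≡ 28 (mod 44).

Final answer: 28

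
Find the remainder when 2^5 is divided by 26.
6

Use repeated squaring. Binary(5) = 101. Walk through the bits of the exponent 5 left-to-right: at each bit after the leading one, square the running value, then multiply by 2 if the bit is 1 (always reducing mod 26):
  bit 1 = 1 (leading): start with 2.
  bit 2 = 0: square 2^2 = 4 (mod 26).
  bit 3 = 1: square 4^2 = 16; bit is 1, so multiply 16·2 = 32 ≡ 6 (mod 26).
Final value: 2^5 ≡ 6 (mod 26).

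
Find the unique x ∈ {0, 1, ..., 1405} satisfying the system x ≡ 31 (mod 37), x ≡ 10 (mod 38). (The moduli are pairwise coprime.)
x ≡ 808 (mod 1406); the representative in [0, 1406) is 808

The moduli 37, 38 are pairwise coprime, so by the CRT there is a unique solution mod 37·38 = 1406.
Solve by successive substitution. Start with x ≡ 31 (mod 37).
  Combine with x ≡ 10 (mod 38): write x = 31 + 37·t and require 31 + 37·t ≡ 10 (mod 38), i.e. 37·t ≡ 10 − 31 ≡ 17 (mod 38). Since 37^(−1) ≡ 37 (mod 38), t ≡ 37·17 ≡ 21 (mod 38). So x ≡ 31 + 37·21 = 808 (mod 1406).
Unique solution in [0, 1406): x = 808.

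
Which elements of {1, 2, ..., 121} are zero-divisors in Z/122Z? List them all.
An element a ∈ Z/122Z (with a ≠ 0) is a zero-divisor iff gcd(a, 122) > 1 (because a is a unit precisely when gcd(a, n) = 1, and in Z/nZ every nonzero, non-unit element is a zero-divisor). Scan a = 1, ..., 121 and keep those with gcd(a, 122) > 1:
  gcd(2, 122) = 2, gcd(4, 122) = 2, gcd(6, 122) = 2, gcd(8, 122) = 2, gcd(10, 122) = 2, gcd(12, 122) = 2, gcd(14, 122) = 2, gcd(16, 122) = 2, gcd(18, 122) = 2, gcd(20, 122) = 2, gcd(22, 122) = 2, gcd(24, 122) = 2, gcd(26, 122) = 2, gcd(28, 122) = 2, gcd(30, 122) = 2, gcd(32, 122) = 2, gcd(34, 122) = 2, gcd(36, 122) = 2, gcd(38, 122) = 2, gcd(40, 122) = 2, gcd(42, 122) = 2, gcd(44, 122) = 2, gcd(46, 122) = 2, gcd(48, 122) = 2, gcd(50, 122) = 2, gcd(52, 122) = 2, gcd(54, 122) = 2, gcd(56, 122) = 2, gcd(58, 122) = 2, gcd(60, 122) = 2, gcd(61, 122) = 61, gcd(62, 122) = 2, gcd(64, 122) = 2, gcd(66, 122) = 2, gcd(68, 122) = 2, gcd(70, 122) = 2, gcd(72, 122) = 2, gcd(74, 122) = 2, gcd(76, 122) = 2, gcd(78, 122) = 2, gcd(80, 122) = 2, gcd(82, 122) = 2, gcd(84, 122) = 2, gcd(86, 122) = 2, gcd(88, 122) = 2, gcd(90, 122) = 2, gcd(92, 122) = 2, gcd(94, 122) = 2, gcd(96, 122) = 2, gcd(98, 122) = 2, gcd(100, 122) = 2, gcd(102, 122) = 2, gcd(104, 122) = 2, gcd(106, 122) = 2, gcd(108, 122) = 2, gcd(110, 122) = 2, gcd(112, 122) = 2, gcd(114, 122) = 2, gcd(116, 122) = 2, gcd(118, 122) = 2, gcd(120, 122) = 2.
All other a ∈ {1, ..., 121} have gcd(a, 122) = 1 and are units. So the nonzero zero-divisors are exactly the 61 values of a appearing in this scan.

Final answer: nonzero zero-divisors of Z/122Z = {2, 4, 6, 8, 10, 12, 14, 16, 18, 20, 22, 24, 26, 28, 30, 32, 34, 36, 38, 40, 42, 44, 46, 48, 50, 52, 54, 56, 58, 60, 61, 62, 64, 66, 68, 70, 72, 74, 76, 78, 80, 82, 84, 86, 88, 90, 92, 94, 96, 98, 100, 102, 104, 106, 108, 110, 112, 114, 116, 118, 120}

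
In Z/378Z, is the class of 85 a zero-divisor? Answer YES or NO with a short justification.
gcd(85, 378) = 1, so 85 is a unit in Z/378Z (it has a multiplicative inverse). A unit cannot be a zero-divisor: if 85·b ≡ 0 then multiplying both sides by 85^(−1) gives b ≡ 0. So 85 is not a zero-divisor.

Final answer: NO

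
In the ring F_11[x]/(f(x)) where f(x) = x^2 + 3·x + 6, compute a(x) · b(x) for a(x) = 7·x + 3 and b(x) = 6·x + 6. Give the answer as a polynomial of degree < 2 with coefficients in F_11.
a · b ≡ 8 (mod f(x))

Multiply as integer polynomials: a · b = 42·x^2 + 60·x + 18. Reducing coefficients mod 11: a · b ≡ 9·x^2 + 5·x + 7. Now divide by f(x) = x^2 + 3·x + 6 in F_11[x], eliminating the leading term at each step:
  leading term 9·x^2: subtract (9)·f(x) = 9·x^2 + 5·x + 10, leaving 8 (coefficients mod 11)
The degree is now < 2, so this is the remainder. Hence a · b ≡ 8 in F_11[x]/(f).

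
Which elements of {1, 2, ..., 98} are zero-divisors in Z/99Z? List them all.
An element a ∈ Z/99Z (with a ≠ 0) is a zero-divisor iff gcd(a, 99) > 1 (because a is a unit precisely when gcd(a, n) = 1, and in Z/nZ every nonzero, non-unit element is a zero-divisor). Scan a = 1, ..., 98 and keep those with gcd(a, 99) > 1:
  gcd(3, 99) = 3, gcd(6, 99) = 3, gcd(9, 99) = 9, gcd(11, 99) = 11, gcd(12, 99) = 3, gcd(15, 99) = 3, gcd(18, 99) = 9, gcd(21, 99) = 3, gcd(22, 99) = 11, gcd(24, 99) = 3, gcd(27, 99) = 9, gcd(30, 99) = 3, gcd(33, 99) = 33, gcd(36, 99) = 9, gcd(39, 99) = 3, gcd(42, 99) = 3, gcd(44, 99) = 11, gcd(45, 99) = 9, gcd(48, 99) = 3, gcd(51, 99) = 3, gcd(54, 99) = 9, gcd(55, 99) = 11, gcd(57, 99) = 3, gcd(60, 99) = 3, gcd(63, 99) = 9, gcd(66, 99) = 33, gcd(69, 99) = 3, gcd(72, 99) = 9, gcd(75, 99) = 3, gcd(77, 99) = 11, gcd(78, 99) = 3, gcd(81, 99) = 9, gcd(84, 99) = 3, gcd(87, 99) = 3, gcd(88, 99) = 11, gcd(90, 99) = 9, gcd(93, 99) = 3, gcd(96, 99) = 3.
All other a ∈ {1, ..., 98} have gcd(a, 99) = 1 and are units. So the nonzero zero-divisors are exactly the 38 values of a appearing in this scan.

Final answer: nonzero zero-divisors of Z/99Z = {3, 6, 9, 11, 12, 15, 18, 21, 22, 24, 27, 30, 33, 36, 39, 42, 44, 45, 48, 51, 54, 55, 57, 60, 63, 66, 69, 72, 75, 77, 78, 81, 84, 87, 88, 90, 93, 96}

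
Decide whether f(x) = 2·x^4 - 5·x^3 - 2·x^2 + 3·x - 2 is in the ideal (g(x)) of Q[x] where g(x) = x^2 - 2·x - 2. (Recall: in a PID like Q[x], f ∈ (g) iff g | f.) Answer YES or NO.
NO

In Q[x] the ideal (g) consists of all multiples of g, so f ∈ (g) iff g | f, i.e. iff the remainder of f on division by g is 0. Divide f by g (g is monic, so eliminate the leading term of the running remainder at each step):
  leading term 2·x^4: subtract (2·x^2)·g(x) = 2·x^4 - 4·x^3 - 4·x^2, leaving -x^3 + 2·x^2 + 3·x - 2
  leading term -x^3: subtract (-x)·g(x) = -x^3 + 2·x^2 + 2·x, leaving x - 2
The remainder r(x) = x - 2 ≠ 0 (and deg r < deg g), so g ∤ f, i.e. f ∉ (g).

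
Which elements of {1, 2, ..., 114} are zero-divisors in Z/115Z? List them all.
nonzero zero-divisors of Z/115Z = {5, 10, 15, 20, 23, 25, 30, 35, 40, 45, 46, 50, 55, 60, 65, 69, 70, 75, 80, 85, 90, 92, 95, 100, 105, 110}

An element a ∈ Z/115Z (with a ≠ 0) is a zero-divisor iff gcd(a, 115) > 1 (because a is a unit precisely when gcd(a, n) = 1, and in Z/nZ every nonzero, non-unit element is a zero-divisor). Scan a = 1, ..., 114 and keep those with gcd(a, 115) > 1:
  gcd(5, 115) = 5, gcd(10, 115) = 5, gcd(15, 115) = 5, gcd(20, 115) = 5, gcd(23, 115) = 23, gcd(25, 115) = 5, gcd(30, 115) = 5, gcd(35, 115) = 5, gcd(40, 115) = 5, gcd(45, 115) = 5, gcd(46, 115) = 23, gcd(50, 115) = 5, gcd(55, 115) = 5, gcd(60, 115) = 5, gcd(65, 115) = 5, gcd(69, 115) = 23, gcd(70, 115) = 5, gcd(75, 115) = 5, gcd(80, 115) = 5, gcd(85, 115) = 5, gcd(90, 115) = 5, gcd(92, 115) = 23, gcd(95, 115) = 5, gcd(100, 115) = 5, gcd(105, 115) = 5, gcd(110, 115) = 5.
All other a ∈ {1, ..., 114} have gcd(a, 115) = 1 and are units. So the nonzero zero-divisors are exactly the 26 values of a appearing in this scan.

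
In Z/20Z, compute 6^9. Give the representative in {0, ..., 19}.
Use repeated squaring. Binary(9) = 1001. Walk through the bits of the exponent 9 left-to-right: at each bit after the leading one, square the running value, then multiply by 6 if the bit is 1 (always reducing mod 20):
  bit 1 = 1 (leading): start with 6.
  bit 2 = 0: square 6^2 = 36 ≡ 16 (mod 20).
  bit 3 = 0: square 16^2 = 256 ≡ 16 (mod 20).
  bit 4 = 1: square 16^2 = 256 ≡ 16; bit is 1, so multiply 16·6 = 96 ≡ 16 (mod 20).
Final value: 6^9 ≡ 16 (mod 20).

Final answer: 16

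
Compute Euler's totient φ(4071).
φ(4071) = 2552

φ is multiplicative, with φ(p^e) = p^e − p^(e−1). Factorise 4071 = 3 · 23 · 59. Then
  φ(4071) = (3 − 1) · (23 − 1) · (59 − 1) = 2 · 22 · 58 = 2552.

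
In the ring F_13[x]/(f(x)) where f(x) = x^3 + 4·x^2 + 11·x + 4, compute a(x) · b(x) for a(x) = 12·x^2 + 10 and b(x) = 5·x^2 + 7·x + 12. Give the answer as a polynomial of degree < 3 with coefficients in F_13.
a · b ≡ 2·x^2 + 12·x + 3 (mod f(x))

Multiply as integer polynomials: a · b = 60·x^4 + 84·x^3 + 194·x^2 + 70·x + 120. Reducing coefficients mod 13: a · b ≡ 8·x^4 + 6·x^3 + 12·x^2 + 5·x + 3. Now divide by f(x) = x^3 + 4·x^2 + 11·x + 4 in F_13[x], eliminating the leading term at each step:
  leading term 8·x^4: subtract (8·x)·f(x) = 8·x^4 + 6·x^3 + 10·x^2 + 6·x, leaving 2·x^2 + 12·x + 3 (coefficients mod 13)
The degree is now < 3, so this is the remainder. Hence a · b ≡ 2·x^2 + 12·x + 3 in F_13[x]/(f).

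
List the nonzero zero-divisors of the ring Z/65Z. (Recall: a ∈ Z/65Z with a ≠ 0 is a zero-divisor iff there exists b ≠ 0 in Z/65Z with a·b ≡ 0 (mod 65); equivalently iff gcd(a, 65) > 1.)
An element a ∈ Z/65Z (with a ≠ 0) is a zero-divisor iff gcd(a, 65) > 1 (because a is a unit precisely when gcd(a, n) = 1, and in Z/nZ every nonzero, non-unit element is a zero-divisor). Scan a = 1, ..., 64 and keep those with gcd(a, 65) > 1:
  gcd(5, 65) = 5, gcd(10, 65) = 5, gcd(13, 65) = 13, gcd(15, 65) = 5, gcd(20, 65) = 5, gcd(25, 65) = 5, gcd(26, 65) = 13, gcd(30, 65) = 5, gcd(35, 65) = 5, gcd(39, 65) = 13, gcd(40, 65) = 5, gcd(45, 65) = 5, gcd(50, 65) = 5, gcd(52, 65) = 13, gcd(55, 65) = 5, gcd(60, 65) = 5.
All other a ∈ {1, ..., 64} have gcd(a, 65) = 1 and are units. So the nonzero zero-divisors are exactly the 16 values of a appearing in this scan.

Final answer: nonzero zero-divisors of Z/65Z = {5, 10, 13, 15, 20, 25, 26, 30, 35, 39, 40, 45, 50, 52, 55, 60}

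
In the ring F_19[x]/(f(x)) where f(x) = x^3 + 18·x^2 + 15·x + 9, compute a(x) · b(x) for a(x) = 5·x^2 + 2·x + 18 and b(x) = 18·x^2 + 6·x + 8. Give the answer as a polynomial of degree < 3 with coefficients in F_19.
a · b ≡ 18·x^2 + 14·x + 13 (mod f(x))

Multiply as integer polynomials: a · b = 90·x^4 + 66·x^3 + 376·x^2 + 124·x + 144. Reducing coefficients mod 19: a · b ≡ 14·x^4 + 9·x^3 + 15·x^2 + 10·x + 11. Now divide by f(x) = x^3 + 18·x^2 + 15·x + 9 in F_19[x], eliminating the leading term at each step:
  leading term 14·x^4: subtract (14·x)·f(x) = 14·x^4 + 5·x^3 + x^2 + 12·x, leaving 4·x^3 + 14·x^2 + 17·x + 11 (coefficients mod 19)
  leading term 4·x^3: subtract (4)·f(x) = 4·x^3 + 15·x^2 + 3·x + 17, leaving 18·x^2 + 14·x + 13 (coefficients mod 19)
The degree is now < 3, so this is the remainder. Hence a · b ≡ 18·x^2 + 14·x + 13 in F_19[x]/(f).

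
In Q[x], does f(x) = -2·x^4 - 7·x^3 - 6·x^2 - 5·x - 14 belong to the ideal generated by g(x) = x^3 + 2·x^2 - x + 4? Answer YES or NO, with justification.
NO

In Q[x] the ideal (g) consists of all multiples of g, so f ∈ (g) iff g | f, i.e. iff the remainder of f on division by g is 0. Divide f by g (g is monic, so eliminate the leading term of the running remainder at each step):
  leading term -2·x^4: subtract (-2·x)·g(x) = -2·x^4 - 4·x^3 + 2·x^2 - 8·x, leaving -3·x^3 - 8·x^2 + 3·x - 14
  leading term -3·x^3: subtract (-3)·g(x) = -3·x^3 - 6·x^2 + 3·x - 12, leaving -2·x^2 - 2
The remainder r(x) = -2·x^2 - 2 ≠ 0 (and deg r < deg g), so g ∤ f, i.e. f ∉ (g).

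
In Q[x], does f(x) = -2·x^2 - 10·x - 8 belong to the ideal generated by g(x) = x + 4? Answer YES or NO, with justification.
In Q[x] the ideal (g) consists of all multiples of g, so f ∈ (g) iff g | f, i.e. iff the remainder of f on division by g is 0. Divide f by g (g is monic, so eliminate the leading term of the running remainder at each step):
  leading term -2·x^2: subtract (-2·x)·g(x) = -2·x^2 - 8·x, leaving -2·x - 8
  leading term -2·x: subtract (-2)·g(x) = -2·x - 8, leaving 0
The remainder is 0, so f(x) = g(x) · h(x) with h(x) = -2·x - 2. Hence g | f, i.e. f ∈ (g).

Final answer: YES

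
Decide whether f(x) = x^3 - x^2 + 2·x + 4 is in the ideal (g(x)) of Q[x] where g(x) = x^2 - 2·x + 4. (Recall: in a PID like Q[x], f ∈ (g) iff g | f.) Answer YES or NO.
YES

In Q[x] the ideal (g) consists of all multiples of g, so f ∈ (g) iff g | f, i.e. iff the remainder of f on division by g is 0. Divide f by g (g is monic, so eliminate the leading term of the running remainder at each step):
  leading term x^3: subtract (x)·g(x) = x^3 - 2·x^2 + 4·x, leaving x^2 - 2·x + 4
  leading term x^2: subtract (1)·g(x) = x^2 - 2·x + 4, leaving 0
The remainder is 0, so f(x) = g(x) · h(x) with h(x) = x + 1. Hence g | f, i.e. f ∈ (g).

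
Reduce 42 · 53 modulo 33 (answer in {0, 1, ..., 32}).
15

Reduce the factors first: 42 ≡ 9, 53 ≡ 20 (mod 33), so 42 · 53 ≡ 9 · 20 (mod 33). 9 · 20 = 180. Dividing by 33: 180 = 5·33 + 15. So (42 · 53) mod 33 = 15.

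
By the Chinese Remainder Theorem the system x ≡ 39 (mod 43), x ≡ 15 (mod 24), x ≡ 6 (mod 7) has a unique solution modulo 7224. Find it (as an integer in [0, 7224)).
x ≡ 3135 (mod 7224); the representative in [0, 7224) is 3135

The moduli 43, 24, 7 are pairwise coprime, so by the CRT there is a unique solution mod 43·24·7 = 7224.
Solve by successive substitution. Start with x ≡ 39 (mod 43).
  Combine with x ≡ 15 (mod 24): write x = 39 + 43·t and require 39 + 43·t ≡ 15 (mod 24), i.e. 43·t ≡ 15 − 39 ≡ 0 (mod 24). Since 43^(−1) ≡ 19 (mod 24) (43 ≡ 19 (mod 24)), t ≡ 19·0 ≡ 0 (mod 24). So x ≡ 39 + 43·0 = 39 (mod 1032).
  Combine with x ≡ 6 (mod 7): write x = 39 + 1032·t and require 39 + 1032·t ≡ 6 (mod 7), i.e. 1032·t ≡ 6 − 39 ≡ 2 (mod 7). Since 1032^(−1) ≡ 5 (mod 7) (1032 ≡ 3 (mod 7)), t ≡ 5·2 ≡ 3 (mod 7). So x ≡ 39 + 1032·3 = 3135 (mod 7224).
Unique solution in [0, 7224): x = 3135.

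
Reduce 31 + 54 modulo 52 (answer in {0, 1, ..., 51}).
33

Reduce the summands first: 54 ≡ 2 (mod 52), so 31 + 54 ≡ 31 + 2 (mod 52). 31 + 2 = 33; 33 = 0·52 + 33, so (31 + 54) mod 52 = 33.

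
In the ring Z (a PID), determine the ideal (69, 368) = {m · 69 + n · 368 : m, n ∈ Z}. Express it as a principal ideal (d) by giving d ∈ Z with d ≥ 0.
(69, 368) = (23); d = 23

In the PID Z, (a, b) is generated by gcd(a, b). Compute gcd(368, 69) with the extended Euclidean algorithm, tracking rows (r, s, t) with s·368 + t·69 = r:
  row A: (368, 1, 0)   [1·368 + 0·69 = 368]
  row B: (69, 0, 1)   [0·368 + 1·69 = 69]
  368 = 5·69 + 23   → row C = row A − 5·row B = (23, 1, −5)   [check: 1·368 − 5·69 = 23]
  69 = 3·23 + 0   → remainder 0, stop. gcd = 23 (last nonzero row C).
So gcd(69, 368) = 23, with Bézout identity 1·368 − 5·69 = 23. Containment (⊇): the Bézout identity exhibits 23 as an element of (69, 368), giving (23) ⊆ (69, 368). Containment (⊆): since 23 | 69 and 23 | 368 (69 = 23·3, 368 = 23·16), every Z-linear combination of 69 and 368 is divisible by 23, so (69, 368) ⊆ (23). Therefore (69, 368) = (23), d = 23.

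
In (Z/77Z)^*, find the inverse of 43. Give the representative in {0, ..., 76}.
Apply the extended Euclidean algorithm to (77, 43), tracking rows (r, s, t) with s·77 + t·43 = r. Each division r_prev = q·r_cur + r_new produces the new row as (previous row) − q·(current row):
  row A: (77, 1, 0)   [1·77 + 0·43 = 77]
  row B: (43, 0, 1)   [0·77 + 1·43 = 43]
  77 = 1·43 + 34   → row C = row A − 1·row B = (34, 1, −1)   [check: 1·77 − 1·43 = 34]
  43 = 1·34 + 9   → row D = row B − 1·row C = (9, −1, 2)   [check: −1·77 + 2·43 = 9]
  34 = 3·9 + 7   → row E = row C − 3·row D = (7, 4, −7)   [check: 4·77 − 7·43 = 7]
  9 = 1·7 + 2   → row F = row D − 1·row E = (2, −5, 9)   [check: −5·77 + 9·43 = 2]
  7 = 3·2 + 1   → row G = row E − 3·row F = (1, 19, −34)   [check: 19·77 − 34·43 = 1]
  2 = 2·1 + 0   → remainder 0, stop. gcd = 1 (last nonzero row G).
The gcd is 1, so 43 is invertible mod 77. The last nonzero row gives 19·77 − 34·43 = 1, so t = −34. So 43^(−1) ≡ −34 ≡ 43 (mod 77). Verify: 43 · 43 = 1849 ≡ 1 (mod 77). ✓

Final answer: 43^(−1) ≡ 43 (mod 77)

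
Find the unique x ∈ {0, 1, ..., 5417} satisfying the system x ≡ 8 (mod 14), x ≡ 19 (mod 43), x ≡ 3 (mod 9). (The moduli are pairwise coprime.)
x ≡ 750 (mod 5418); the representative in [0, 5418) is 750

The moduli 14, 43, 9 are pairwise coprime, so by the CRT there is a unique solution mod 14·43·9 = 5418.
Solve by successive substitution. Start with x ≡ 8 (mod 14).
  Combine with x ≡ 19 (mod 43): write x = 8 + 14·t and require 8 + 14·t ≡ 19 (mod 43), i.e. 14·t ≡ 19 − 8 ≡ 11 (mod 43). Since 14^(−1) ≡ 40 (mod 43), t ≡ 40·11 ≡ 10 (mod 43). So x ≡ 8 + 14·10 = 148 (mod 602).
  Combine with x ≡ 3 (mod 9): write x = 148 + 602·t and require 148 + 602·t ≡ 3 (mod 9), i.e. 602·t ≡ 3 − 148 ≡ 8 (mod 9). Since 602^(−1) ≡ 8 (mod 9) (602 ≡ 8 (mod 9)), t ≡ 8·8 ≡ 1 (mod 9). So x ≡ 148 + 602·1 = 750 (mod 5418).
Unique solution in [0, 5418): x = 750.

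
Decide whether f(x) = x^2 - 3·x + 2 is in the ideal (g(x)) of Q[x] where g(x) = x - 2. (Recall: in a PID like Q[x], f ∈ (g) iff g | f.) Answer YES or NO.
YES

In Q[x] the ideal (g) consists of all multiples of g, so f ∈ (g) iff g | f, i.e. iff the remainder of f on division by g is 0. Divide f by g (g is monic, so eliminate the leading term of the running remainder at each step):
  leading term x^2: subtract (x)·g(x) = x^2 - 2·x, leaving 2 - x
  leading term -x: subtract (-1)·g(x) = 2 - x, leaving 0
The remainder is 0, so f(x) = g(x) · h(x) with h(x) = x - 1. Hence g | f, i.e. f ∈ (g).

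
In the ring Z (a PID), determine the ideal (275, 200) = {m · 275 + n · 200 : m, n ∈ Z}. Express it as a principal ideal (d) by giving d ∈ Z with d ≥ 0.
In the PID Z, (a, b) is generated by gcd(a, b). Compute gcd(275, 200) with the extended Euclidean algorithm, tracking rows (r, s, t) with s·275 + t·200 = r:
  row A: (275, 1, 0)   [1·275 + 0·200 = 275]
  row B: (200, 0, 1)   [0·275 + 1·200 = 200]
  275 = 1·200 + 75   → row C = row A − 1·row B = (75, 1, −1)   [check: 1·275 − 1·200 = 75]
  200 = 2·75 + 50   → row D = row B − 2·row C = (50, −2, 3)   [check: −2·275 + 3·200 = 50]
  75 = 1·50 + 25   → row E = row C − 1·row D = (25, 3, −4)   [check: 3·275 − 4·200 = 25]
  50 = 2·25 + 0   → remainder 0, stop. gcd = 25 (last nonzero row E).
So gcd(275, 200) = 25, with Bézout identity 3·275 − 4·200 = 25. Containment (⊇): the Bézout identity exhibits 25 as an element of (275, 200), giving (25) ⊆ (275, 200). Containment (⊆): since 25 | 275 and 25 | 200 (275 = 25·11, 200 = 25·8), every Z-linear combination of 275 and 200 is divisible by 25, so (275, 200) ⊆ (25). Therefore (275, 200) = (25), d = 25.

Final answer: (275, 200) = (25); d = 25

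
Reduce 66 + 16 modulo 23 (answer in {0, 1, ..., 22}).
13

Reduce the summands first: 66 ≡ 20 (mod 23), so 66 + 16 ≡ 20 + 16 (mod 23). 20 + 16 = 36; 36 = 1·23 + 13, so (66 + 16) mod 23 = 13.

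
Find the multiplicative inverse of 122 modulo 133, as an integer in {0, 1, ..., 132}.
122^(−1) ≡ 12 (mod 133)

Apply the extended Euclidean algorithm to (133, 122), tracking rows (r, s, t) with s·133 + t·122 = r. Each division r_prev = q·r_cur + r_new produces the new row as (previous row) − q·(current row):
  row A: (133, 1, 0)   [1·133 + 0·122 = 133]
  row B: (122, 0, 1)   [0·133 + 1·122 = 122]
  133 = 1·122 + 11   → row C = row A − 1·row B = (11, 1, −1)   [check: 1·133 − 1·122 = 11]
  122 = 11·11 + 1   → row D = row B − 11·row C = (1, −11, 12)   [check: −11·133 + 12·122 = 1]
  11 = 11·1 + 0   → remainder 0, stop. gcd = 1 (last nonzero row D).
The gcd is 1, so 122 is invertible mod 133. The last nonzero row gives −11·133 + 12·122 = 1, so t = 12. So 122^(−1) ≡ 12 (mod 133). Verify: 122 · 12 = 1464 ≡ 1 (mod 133). ✓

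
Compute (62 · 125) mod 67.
45

Reduce the factors first: 125 ≡ 58 (mod 67), so 62 · 125 ≡ 62 · 58 (mod 67). 62 · 58 = 3596. Dividing by 67: 3596 = 53·67 + 45. So (62 · 125) mod 67 = 45.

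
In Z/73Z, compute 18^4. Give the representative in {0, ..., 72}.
Use repeated squaring. Binary(4) = 100. Walk through the bits of the exponent 4 left-to-right: at each bit after the leading one, square the running value, then multiply by 18 if the bit is 1 (always reducing mod 73):
  bit 1 = 1 (leading): start with 18.
  bit 2 = 0: square 18^2 = 324 ≡ 32 (mod 73).
  bit 3 = 0: square 32^2 = 1024 ≡ 2 (mod 73).
Final value: 18^4 ≡ 2 (mod 73).

Final answer: 2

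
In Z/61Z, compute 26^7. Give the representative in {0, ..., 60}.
Use repeated squaring. Binary(7) = 111. Walk through the bits of the exponent 7 left-to-right: at each bit after the leading one, square the running value, then multiply by 26 if the bit is 1 (always reducing mod 61):
  bit 1 = 1 (leading): start with 26.
  bit 2 = 1: square 26^2 = 676 ≡ 5; bit is 1, so multiply 5·26 = 130 ≡ 8 (mod 61).
  bit 3 = 1: square 8^2 = 64 ≡ 3; bit is 1, so multiply 3·26 = 78 ≡ 17 (mod 61).
Final value: 26^7 ≡ 17 (mod 61).

Final answer: 17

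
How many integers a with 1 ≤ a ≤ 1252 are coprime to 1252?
The number of a ∈ {1, ..., 1252} with gcd(a, 1252) = 1 is by definition Euler's totient φ(1252). φ is multiplicative, with φ(p^e) = p^e − p^(e−1). Factorise 1252 = 2^2 · 313. Then
  φ(1252) = (2^2 − 2^1) · (313 − 1) = 2 · 312 = 624.
So there are 624 such integers.

Final answer: 624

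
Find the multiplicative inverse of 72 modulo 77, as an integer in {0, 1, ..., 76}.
Apply the extended Euclidean algorithm to (77, 72), tracking rows (r, s, t) with s·77 + t·72 = r. Each division r_prev = q·r_cur + r_new produces the new row as (previous row) − q·(current row):
  row A: (77, 1, 0)   [1·77 + 0·72 = 77]
  row B: (72, 0, 1)   [0·77 + 1·72 = 72]
  77 = 1·72 + 5   → row C = row A − 1·row B = (5, 1, −1)   [check: 1·77 − 1·72 = 5]
  72 = 14·5 + 2   → row D = row B − 14·row C = (2, −14, 15)   [check: −14·77 + 15·72 = 2]
  5 = 2·2 + 1   → row E = row C − 2·row D = (1, 29, −31)   [check: 29·77 − 31·72 = 1]
  2 = 2·1 + 0   → remainder 0, stop. gcd = 1 (last nonzero row E).
The gcd is 1, so 72 is invertible mod 77. The last nonzero row gives 29·77 − 31·72 = 1, so t = −31. So 72^(−1) ≡ −31 ≡ 46 (mod 77). Verify: 72 · 46 = 3312 ≡ 1 (mod 77). ✓

Final answer: 72^(−1) ≡ 46 (mod 77)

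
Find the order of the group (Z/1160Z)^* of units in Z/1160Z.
(Z/1160Z)^* consists of the classes a with gcd(a, 1160) = 1, so its order is φ(1160). φ is multiplicative, with φ(p^e) = p^e − p^(e−1). Factorise 1160 = 2^3 · 5 · 29. Then
  φ(1160) = (2^3 − 2^2) · (5 − 1) · (29 − 1) = 4 · 4 · 28 = 448.
Thus |(Z/1160Z)^*| = 448.

Final answer: |(Z/1160Z)^*| = 448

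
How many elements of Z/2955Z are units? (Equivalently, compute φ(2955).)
An element a ∈ Z/2955Z is a unit iff gcd(a, 2955) = 1, so the number of units is φ(2955). φ is multiplicative, with φ(p^e) = p^e − p^(e−1). Factorise 2955 = 3 · 5 · 197. Then
  φ(2955) = (3 − 1) · (5 − 1) · (197 − 1) = 2 · 4 · 196 = 1568.

Final answer: Z/2955Z has φ(2955) = 1568 units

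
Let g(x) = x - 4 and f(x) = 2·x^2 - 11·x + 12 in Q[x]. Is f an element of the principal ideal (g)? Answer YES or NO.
YES

In Q[x] the ideal (g) consists of all multiples of g, so f ∈ (g) iff g | f, i.e. iff the remainder of f on division by g is 0. Divide f by g (g is monic, so eliminate the leading term of the running remainder at each step):
  leading term 2·x^2: subtract (2·x)·g(x) = 2·x^2 - 8·x, leaving 12 - 3·x
  leading term -3·x: subtract (-3)·g(x) = 12 - 3·x, leaving 0
The remainder is 0, so f(x) = g(x) · h(x) with h(x) = 2·x - 3. Hence g | f, i.e. f ∈ (g).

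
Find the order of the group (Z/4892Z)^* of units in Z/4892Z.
|(Z/4892Z)^*| = 2444

(Z/4892Z)^* consists of the classes a with gcd(a, 4892) = 1, so its order is φ(4892). φ is multiplicative, with φ(p^e) = p^e − p^(e−1). Factorise 4892 = 2^2 · 1223. Then
  φ(4892) = (2^2 − 2^1) · (1223 − 1) = 2 · 1222 = 2444.
Thus |(Z/4892Z)^*| = 2444.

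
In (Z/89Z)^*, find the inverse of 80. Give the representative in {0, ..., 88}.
80^(−1) ≡ 79 (mod 89)

Apply the extended Euclidean algorithm to (89, 80), tracking rows (r, s, t) with s·89 + t·80 = r. Each division r_prev = q·r_cur + r_new produces the new row as (previous row) − q·(current row):
  row A: (89, 1, 0)   [1·89 + 0·80 = 89]
  row B: (80, 0, 1)   [0·89 + 1·80 = 80]
  89 = 1·80 + 9   → row C = row A − 1·row B = (9, 1, −1)   [check: 1·89 − 1·80 = 9]
  80 = 8·9 + 8   → row D = row B − 8·row C = (8, −8, 9)   [check: −8·89 + 9·80 = 8]
  9 = 1·8 + 1   → row E = row C − 1·row D = (1, 9, −10)   [check: 9·89 − 10·80 = 1]
  8 = 8·1 + 0   → remainder 0, stop. gcd = 1 (last nonzero row E).
The gcd is 1, so 80 is invertible mod 89. The last nonzero row gives 9·89 − 10·80 = 1, so t = −10. So 80^(−1) ≡ −10 ≡ 79 (mod 89). Verify: 80 · 79 = 6320 ≡ 1 (mod 89). ✓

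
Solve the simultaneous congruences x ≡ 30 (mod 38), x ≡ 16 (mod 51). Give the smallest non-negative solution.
The moduli 38, 51 are pairwise coprime, so by the CRT there is a unique solution mod 38·51 = 1938.
Solve by successive substitution. Start with x ≡ 30 (mod 38).
  Combine with x ≡ 16 (mod 51): write x = 30 + 38·t and require 30 + 38·t ≡ 16 (mod 51), i.e. 38·t ≡ 16 − 30 ≡ 37 (mod 51). Since 38^(−1) ≡ 47 (mod 51), t ≡ 47·37 ≡ 5 (mod 51). So x ≡ 30 + 38·5 = 220 (mod 1938).
Unique solution in [0, 1938): x = 220.

Final answer: x ≡ 220 (mod 1938); the representative in [0, 1938) is 220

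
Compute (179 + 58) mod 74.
15

Reduce the summands first: 179 ≡ 31 (mod 74), so 179 + 58 ≡ 31 + 58 (mod 74). 31 + 58 = 89; 89 = 1·74 + 15, so (179 + 58) mod 74 = 15.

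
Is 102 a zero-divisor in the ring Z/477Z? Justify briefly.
gcd(102, 477) = 3 > 1, so 102 is not a unit in Z/477Z. In Z/nZ every nonzero non-unit is a zero-divisor: explicitly, take b = 477/gcd = 159 ≠ 0 (mod 477); then 102·159 = 16218 = 34·477, i.e. 102·159 ≡ 0 (mod 477). So 102 is a zero-divisor.

Final answer: YES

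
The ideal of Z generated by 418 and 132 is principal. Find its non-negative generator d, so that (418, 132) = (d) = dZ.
(418, 132) = (22); d = 22

In the PID Z, (a, b) is generated by gcd(a, b). Compute gcd(418, 132) with the extended Euclidean algorithm, tracking rows (r, s, t) with s·418 + t·132 = r:
  row A: (418, 1, 0)   [1·418 + 0·132 = 418]
  row B: (132, 0, 1)   [0·418 + 1·132 = 132]
  418 = 3·132 + 22   → row C = row A − 3·row B = (22, 1, −3)   [check: 1·418 − 3·132 = 22]
  132 = 6·22 + 0   → remainder 0, stop. gcd = 22 (last nonzero row C).
So gcd(418, 132) = 22, with Bézout identity 1·418 − 3·132 = 22. Containment (⊇): the Bézout identity exhibits 22 as an element of (418, 132), giving (22) ⊆ (418, 132). Containment (⊆): since 22 | 418 and 22 | 132 (418 = 22·19, 132 = 22·6), every Z-linear combination of 418 and 132 is divisible by 22, so (418, 132) ⊆ (22). Therefore (418, 132) = (22), d = 22.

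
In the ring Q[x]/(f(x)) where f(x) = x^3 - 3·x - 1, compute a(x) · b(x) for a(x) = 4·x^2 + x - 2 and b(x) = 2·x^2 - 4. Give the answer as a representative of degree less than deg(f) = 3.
a · b ≡ 4·x^2 + 10·x + 10 (mod f(x))

First multiply in Q[x] without reducing: a · b = 8·x^4 + 2·x^3 - 20·x^2 - 4·x + 8. Now divide by f(x) = x^3 - 3·x - 1, eliminating the leading term at each step:
  leading term 8·x^4: subtract (8·x)·f(x) = 8·x^4 - 24·x^2 - 8·x, leaving 2·x^3 + 4·x^2 + 4·x + 8
  leading term 2·x^3: subtract (2)·f(x) = 2·x^3 - 6·x - 2, leaving 4·x^2 + 10·x + 10
The degree is now < 3, so this is the remainder. Hence a · b ≡ 4·x^2 + 10·x + 10 in Q[x]/(f).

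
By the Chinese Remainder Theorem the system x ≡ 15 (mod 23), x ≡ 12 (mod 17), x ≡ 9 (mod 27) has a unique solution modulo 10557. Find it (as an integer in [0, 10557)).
x ≡ 981 (mod 10557); the representative in [0, 10557) is 981

The moduli 23, 17, 27 are pairwise coprime, so by the CRT there is a unique solution mod 23·17·27 = 10557.
Solve by successive substitution. Start with x ≡ 15 (mod 23).
  Combine with x ≡ 12 (mod 17): write x = 15 + 23·t and require 15 + 23·t ≡ 12 (mod 17), i.e. 23·t ≡ 12 − 15 ≡ 14 (mod 17). Since 23^(−1) ≡ 3 (mod 17) (23 ≡ 6 (mod 17)), t ≡ 3·14 ≡ 8 (mod 17). So x ≡ 15 + 23·8 = 199 (mod 391).
  Combine with x ≡ 9 (mod 27): write x = 199 + 391·t and require 199 + 391·t ≡ 9 (mod 27), i.e. 391·t ≡ 9 − 199 ≡ 26 (mod 27). Since 391^(−1) ≡ 25 (mod 27) (391 ≡ 13 (mod 27)), t ≡ 25·26 ≡ 2 (mod 27). So x ≡ 199 + 391·2 = 981 (mod 10557).
Unique solution in [0, 10557): x = 981.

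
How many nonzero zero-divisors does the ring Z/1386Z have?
In Z/1386Z each nonzero element is either a unit (gcd with 1386 is 1) or a zero-divisor (gcd > 1). The number of units is φ(1386): factorise 1386 = 2 · 3^2 · 7 · 11, so φ(1386) = (2 − 1) · (3^2 − 3^1) · (7 − 1) · (11 − 1) = 1 · 6 · 6 · 10 = 360. The nonzero elements number 1386 − 1 = 1385. Hence the nonzero zero-divisors number 1385 − 360 = 1025.

Final answer: Z/1386Z has 1025 nonzero zero-divisors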